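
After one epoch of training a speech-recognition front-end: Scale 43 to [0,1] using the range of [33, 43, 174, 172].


min=33, max=174
(43-33)/(174-33) = 10/141 = 0.0709

0.0709


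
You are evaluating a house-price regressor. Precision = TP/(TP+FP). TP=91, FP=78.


Precision = TP/(TP+FP)
= 91/(91+78)
= 91/169 = 53.85%

53.85%


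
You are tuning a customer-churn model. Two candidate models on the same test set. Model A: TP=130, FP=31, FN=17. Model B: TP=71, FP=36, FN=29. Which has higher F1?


Model A: P=130/161=0.8075, R=130/147=0.8844, F1=2PR/(P+R)=2TP/(2TP+FP+FN)=260/308=0.8442
Model B: P=71/107=0.6636, R=71/100=0.71, F1=2PR/(P+R)=2TP/(2TP+FP+FN)=142/207=0.686
0.8442 > 0.686 → Model A

Model A


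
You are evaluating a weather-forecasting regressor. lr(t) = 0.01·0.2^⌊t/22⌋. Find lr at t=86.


n_drops = ⌊86/22⌋ = 3
lr = 0.01·0.2^3 = 0.01·0.008 = 0.00008

0.00008


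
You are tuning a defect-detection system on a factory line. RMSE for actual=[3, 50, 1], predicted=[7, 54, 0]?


MSE = 33/3 = 11
RMSE = √(33/3) = 3.3166

3.3166


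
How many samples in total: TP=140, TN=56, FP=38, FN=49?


Total = TP + TN + FP + FN
= 140 + 56 + 38 + 49
= 283
(Predicted positive: 178, predicted negative: 105)

283


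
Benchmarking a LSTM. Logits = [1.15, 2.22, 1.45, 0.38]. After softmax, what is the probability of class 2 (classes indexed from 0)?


Exponentials: e^1.15=3.1582, e^2.22=9.2073, e^1.45=4.2631, e^0.38=1.4623
Sum = 18.0909
Softmax = [0.1746, 0.5089, 0.2356, 0.0808]
p[2] = 4.2631/18.0909 = 0.2356

0.2356


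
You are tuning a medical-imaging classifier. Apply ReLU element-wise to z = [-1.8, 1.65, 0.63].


ReLU(-1.8) = max(0, -1.8) = 0.0
ReLU(1.65) = max(0, 1.65) = 1.65
ReLU(0.63) = max(0, 0.63) = 0.63
result = [0.0, 1.65, 0.63]

[0.0, 1.65, 0.63]


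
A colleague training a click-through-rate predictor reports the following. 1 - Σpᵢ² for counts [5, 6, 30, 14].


Probabilities: [5/55, 6/55, 30/55, 14/55] ≈ [0.0909, 0.1091, 0.5455, 0.2545]
Σpᵢ² = (25 + 36 + 900 + 196)/55² = 1157/3025
Gini = 1 - Σpᵢ² = 1 - 1157/3025 = 0.6175

0.6175


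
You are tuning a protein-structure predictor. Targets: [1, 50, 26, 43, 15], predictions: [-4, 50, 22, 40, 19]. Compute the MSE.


Squared errors: (1+ 4)²=25, (50-50)²=0, (26-22)²=16, (43-40)²=9, (15-19)²=16
Sum = 66
MSE = 66/5 = 66/5

66/5


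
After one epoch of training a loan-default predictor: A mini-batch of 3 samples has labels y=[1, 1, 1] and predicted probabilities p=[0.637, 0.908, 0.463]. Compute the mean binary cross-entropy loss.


L[0] = -ln(0.637) = 0.451
L[1] = -ln(0.908) = 0.0965
L[2] = -ln(0.463) = 0.77
mean = (0.451 + 0.0965 + 0.77)/3 = 0.4392

0.4392


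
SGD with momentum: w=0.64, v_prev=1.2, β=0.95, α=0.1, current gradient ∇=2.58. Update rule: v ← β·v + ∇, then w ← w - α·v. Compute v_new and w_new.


v_new = 0.95·1.2 + 2.58 = 1.14 + 2.58 = 3.72
w_new = 0.64 - 0.1·3.72 = 0.64 - 0.372 = 0.268

v_new=3.72, w_new=0.268


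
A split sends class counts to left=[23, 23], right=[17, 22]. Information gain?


Parent = [40, 45], H_parent = 0.9975
H_left = 1 (n=46), H_right = 0.9881 (n=39)
H_children = (46/85)·1 + (39/85)·0.9881 = 0.9945
IG = 0.9975 - 0.9945 = 0.003

0.003


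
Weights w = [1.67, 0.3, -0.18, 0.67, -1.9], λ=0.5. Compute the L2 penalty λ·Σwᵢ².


‖w‖₂² = (1.67)² + (0.3)² + (-0.18)² + (0.67)² + (-1.9)²
     = 2.7889 + 0.09 + 0.0324 + 0.4489 + 3.61
     = 6.9702
λ·‖w‖₂² = 0.5·6.9702 = 3.4851

3.4851


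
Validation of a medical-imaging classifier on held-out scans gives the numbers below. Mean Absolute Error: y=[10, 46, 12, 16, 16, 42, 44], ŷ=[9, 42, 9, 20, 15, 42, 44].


Absolute errors: |10-9|=1, |46-42|=4, |12-9|=3, |16-20|=4, |16-15|=1, |42-42|=0, |44-44|=0
Sum = 13
MAE = 13/7 = 13/7

13/7


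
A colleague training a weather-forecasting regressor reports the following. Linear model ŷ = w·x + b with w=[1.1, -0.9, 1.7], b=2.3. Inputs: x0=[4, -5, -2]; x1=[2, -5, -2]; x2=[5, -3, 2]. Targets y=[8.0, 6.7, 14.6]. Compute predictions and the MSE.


ŷ0 = (1.1)·(4) + (-0.9)·(-5) + (1.7)·(-2) + 2.3 = 7.8
ŷ1 = (1.1)·(2) + (-0.9)·(-5) + (1.7)·(-2) + 2.3 = 5.6
ŷ2 = (1.1)·(5) + (-0.9)·(-3) + (1.7)·(2) + 2.3 = 13.9
errors² = [0.04, 1.21, 0.49]
MSE = 1.7400/3 = 0.58

0.58


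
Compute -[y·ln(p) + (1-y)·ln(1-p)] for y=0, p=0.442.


BCE = -[y·ln(p) + (1-y)·ln(1-p)]
= -0 - 1·ln(1-0.442)
= -ln(0.558) = 0.5834

0.5834


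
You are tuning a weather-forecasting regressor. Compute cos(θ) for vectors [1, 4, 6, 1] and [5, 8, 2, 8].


A·B = 1·5 + 4·8 + 6·2 + 1·8 = 57
‖A‖ = √54 = 7.3485, ‖B‖ = √157 = 12.53
cos = 57/(√54·√157) = 57/√8478 = 0.6191

0.6191


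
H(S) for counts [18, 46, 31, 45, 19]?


Probabilities: [18/159, 46/159, 31/159, 45/159, 19/159] ≈ [0.1132, 0.2893, 0.195, 0.283, 0.1195]
H = -((18/159)·log₂(18/159) + (46/159)·log₂(46/159) + (31/159)·log₂(31/159) + (45/159)·log₂(45/159) + (19/159)·log₂(19/159))
  = 2.215 bits

2.215 bits


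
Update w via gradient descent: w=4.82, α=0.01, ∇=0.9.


w_new = w - α·∇
= 4.82 - 0.01·0.9
= 4.82 - 0.009
= 4.811

4.811


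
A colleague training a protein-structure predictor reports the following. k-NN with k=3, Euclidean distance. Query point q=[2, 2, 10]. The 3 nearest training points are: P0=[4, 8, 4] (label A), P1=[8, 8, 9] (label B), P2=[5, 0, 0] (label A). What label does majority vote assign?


d(q,P0) = 8.7178  (label A)
d(q,P1) = 8.544  (label B)
d(q,P2) = 10.6301  (label A)
Votes: A=2, B=1
Majority → A

A


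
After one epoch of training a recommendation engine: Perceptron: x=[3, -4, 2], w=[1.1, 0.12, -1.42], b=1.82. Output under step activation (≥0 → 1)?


z = (3)·(1.1) + (-4)·(0.12) + (2)·(-1.42) + 1.82
  = 1.8
step(z) = 1 (z≥0)

1


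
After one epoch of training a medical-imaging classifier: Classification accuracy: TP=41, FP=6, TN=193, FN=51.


Accuracy = (TP+TN)/(TP+TN+FP+FN)
= (41+193)/(291)
= 234/291 = 80.41%

80.41%


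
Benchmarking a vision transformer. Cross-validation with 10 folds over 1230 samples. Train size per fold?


Fold size = 1230/10 = 123
Training per fold = 1230 - 123 = 1107

1107


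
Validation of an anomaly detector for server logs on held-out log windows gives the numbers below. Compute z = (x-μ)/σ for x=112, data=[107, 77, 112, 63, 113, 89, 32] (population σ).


μ = 84.7143, σ = 27.6959
z = (112 - 84.7143)/27.6959 = 0.9852

0.9852


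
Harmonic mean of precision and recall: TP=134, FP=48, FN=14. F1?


Precision = 134/182 = 0.7363
Recall = 134/148 = 0.9054
F1 = 2·P·R/(P+R) = 2·TP/(2·TP+FP+FN) = 268/(268+48+14) = 268/330 = 0.8121

0.8121


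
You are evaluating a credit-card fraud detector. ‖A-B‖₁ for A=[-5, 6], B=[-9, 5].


d = |-5+ 9| + |6-5|
  = 4 + 1
  = 5

5


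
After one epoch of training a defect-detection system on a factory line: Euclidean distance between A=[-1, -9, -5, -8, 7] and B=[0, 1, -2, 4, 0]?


d = √((-1-0)² + (-9-1)² + (-5+ 2)² + (-8-4)² + (7-0)²)
  = √(1 + 100 + 9 + 144 + 49)
  = √303 = 17.4069

17.4069


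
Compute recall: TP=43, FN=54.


Recall = TP/(TP+FN)
= 43/(43+54)
= 43/97 = 44.33%

44.33%


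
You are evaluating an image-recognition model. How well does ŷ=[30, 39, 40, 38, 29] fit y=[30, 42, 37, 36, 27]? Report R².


ȳ = 34.4
SS_res = Σ(y-ŷ)² = 26
SS_tot = Σ(y-ȳ)² = 141.2
R² = 1 - SS_res/SS_tot = 1 - 0.1841 = 0.8159

0.8159


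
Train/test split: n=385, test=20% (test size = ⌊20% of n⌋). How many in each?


Test = ⌊385·20/100⌋ = 77
Train = 385 - 77 = 308

Train: 308, Test: 77


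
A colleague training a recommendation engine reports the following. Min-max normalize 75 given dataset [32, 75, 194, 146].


min=32, max=194
(75-32)/(194-32) = 43/162 = 0.2654

0.2654


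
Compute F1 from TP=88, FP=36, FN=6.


Precision = 88/124 = 0.7097
Recall = 88/94 = 0.9362
F1 = 2·P·R/(P+R) = 2·TP/(2·TP+FP+FN) = 176/(176+36+6) = 176/218 = 0.8073

0.8073


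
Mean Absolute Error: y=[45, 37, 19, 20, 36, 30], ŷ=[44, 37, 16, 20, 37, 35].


Absolute errors: |45-44|=1, |37-37|=0, |19-16|=3, |20-20|=0, |36-37|=1, |30-35|=5
Sum = 10
MAE = 10/6 = 5/3

5/3


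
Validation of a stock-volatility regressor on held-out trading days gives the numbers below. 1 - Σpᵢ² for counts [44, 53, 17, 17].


Probabilities: [44/131, 53/131, 17/131, 17/131] ≈ [0.3359, 0.4046, 0.1298, 0.1298]
Σpᵢ² = (1936 + 2809 + 289 + 289)/131² = 5323/17161
Gini = 1 - Σpᵢ² = 1 - 5323/17161 = 0.6898

0.6898


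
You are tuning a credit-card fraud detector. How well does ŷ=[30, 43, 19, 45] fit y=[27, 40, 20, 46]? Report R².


ȳ = 33.25
SS_res = Σ(y-ŷ)² = 20
SS_tot = Σ(y-ȳ)² = 422.75
R² = 1 - SS_res/SS_tot = 1 - 0.0473 = 0.9527

0.9527


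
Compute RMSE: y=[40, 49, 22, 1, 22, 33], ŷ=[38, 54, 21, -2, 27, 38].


MSE = 89/6 = 14.8333
RMSE = √(89/6) = 3.8514

3.8514


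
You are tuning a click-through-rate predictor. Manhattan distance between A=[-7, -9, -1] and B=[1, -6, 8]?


d = |-7-1| + |-9+ 6| + |-1-8|
  = 8 + 3 + 9
  = 20

20


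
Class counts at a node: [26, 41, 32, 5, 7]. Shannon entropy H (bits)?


Probabilities: [26/111, 41/111, 32/111, 5/111, 7/111] ≈ [0.2342, 0.3694, 0.2883, 0.045, 0.0631]
H = -((26/111)·log₂(26/111) + (41/111)·log₂(41/111) + (32/111)·log₂(32/111) + (5/111)·log₂(5/111) + (7/111)·log₂(7/111))
  = 1.9914 bits

1.9914 bits


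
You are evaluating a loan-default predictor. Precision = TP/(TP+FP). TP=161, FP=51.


Precision = TP/(TP+FP)
= 161/(161+51)
= 161/212 = 75.94%

75.94%


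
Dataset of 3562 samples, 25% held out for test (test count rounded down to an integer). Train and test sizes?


Test = ⌊3562·25/100⌋ = 890
Train = 3562 - 890 = 2672

Train: 2672, Test: 890


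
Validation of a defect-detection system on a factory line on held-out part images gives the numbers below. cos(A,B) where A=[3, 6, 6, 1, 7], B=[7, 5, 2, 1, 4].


A·B = 3·7 + 6·5 + 6·2 + 1·1 + 7·4 = 92
‖A‖ = √131 = 11.4455, ‖B‖ = √95 = 9.7468
cos = 92/(√131·√95) = 92/√12445 = 0.8247

0.8247


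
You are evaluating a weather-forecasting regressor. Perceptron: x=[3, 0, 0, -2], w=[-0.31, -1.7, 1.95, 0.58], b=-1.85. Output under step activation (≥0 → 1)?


z = (3)·(-0.31) + (0)·(-1.7) + (0)·(1.95) + (-2)·(0.58) - 1.85
  = -3.94
step(z) = 0 (z<0)

0


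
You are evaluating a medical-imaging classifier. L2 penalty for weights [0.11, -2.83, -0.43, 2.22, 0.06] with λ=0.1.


‖w‖₂² = (0.11)² + (-2.83)² + (-0.43)² + (2.22)² + (0.06)²
     = 0.0121 + 8.0089 + 0.1849 + 4.9284 + 0.0036
     = 13.1379
λ·‖w‖₂² = 0.1·13.1379 = 1.31379

1.31379


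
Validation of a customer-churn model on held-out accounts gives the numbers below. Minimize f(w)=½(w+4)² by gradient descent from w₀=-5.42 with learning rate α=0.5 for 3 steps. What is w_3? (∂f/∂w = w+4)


step 1: grad = -5.42+4 = -1.42; w = -5.42 - 0.5·(-1.42) = -4.71
step 2: grad = -4.71+4 = -0.71; w = -4.71 - 0.5·(-0.71) = -4.355
step 3: grad = -4.355+4 = -0.355; w = -4.355 - 0.5·(-0.355) = -4.1775

-4.1775


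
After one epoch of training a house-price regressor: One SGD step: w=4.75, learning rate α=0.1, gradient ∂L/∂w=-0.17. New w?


w_new = w - α·∇
= 4.75 - 0.1·-0.17
= 4.75 + 0.017
= 4.767

4.767


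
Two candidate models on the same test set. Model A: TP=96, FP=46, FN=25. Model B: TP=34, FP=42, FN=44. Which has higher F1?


Model A: P=96/142=0.6761, R=96/121=0.7934, F1=2PR/(P+R)=2TP/(2TP+FP+FN)=192/263=0.73
Model B: P=34/76=0.4474, R=34/78=0.4359, F1=2PR/(P+R)=2TP/(2TP+FP+FN)=68/154=0.4416
0.73 > 0.4416 → Model A

Model A


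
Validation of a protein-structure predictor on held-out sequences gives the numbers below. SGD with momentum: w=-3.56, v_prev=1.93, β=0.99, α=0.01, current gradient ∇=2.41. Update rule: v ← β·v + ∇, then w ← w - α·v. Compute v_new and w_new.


v_new = 0.99·1.93 + 2.41 = 1.9107 + 2.41 = 4.3207
w_new = -3.56 - 0.01·4.3207 = -3.56 - 0.043207 = -3.603207

v_new=4.3207, w_new=-3.603207


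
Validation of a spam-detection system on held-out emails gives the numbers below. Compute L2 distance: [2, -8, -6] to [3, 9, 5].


d = √((2-3)² + (-8-9)² + (-6-5)²)
  = √(1 + 289 + 121)
  = √411 = 20.2731

20.2731


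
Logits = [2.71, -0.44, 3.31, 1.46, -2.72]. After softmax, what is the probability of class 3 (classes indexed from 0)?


Exponentials: e^2.71=15.0293, e^-0.44=0.644, e^3.31=27.3851, e^1.46=4.306, e^-2.72=0.0659
Sum = 47.4303
Softmax = [0.3169, 0.0136, 0.5774, 0.0908, 0.0014]
p[3] = 4.306/47.4303 = 0.0908

0.0908


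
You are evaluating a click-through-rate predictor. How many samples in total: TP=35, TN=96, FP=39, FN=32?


Total = TP + TN + FP + FN
= 35 + 96 + 39 + 32
= 202
(Predicted positive: 74, predicted negative: 128)

202


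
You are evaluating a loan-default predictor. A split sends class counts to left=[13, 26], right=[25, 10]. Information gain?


Parent = [38, 36], H_parent = 0.9995
H_left = 0.9183 (n=39), H_right = 0.8631 (n=35)
H_children = (39/74)·0.9183 + (35/74)·0.8631 = 0.8922
IG = 0.9995 - 0.8922 = 0.1073

0.1073


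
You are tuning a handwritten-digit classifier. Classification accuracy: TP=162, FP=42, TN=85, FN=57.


Accuracy = (TP+TN)/(TP+TN+FP+FN)
= (162+85)/(346)
= 247/346 = 71.39%

71.39%


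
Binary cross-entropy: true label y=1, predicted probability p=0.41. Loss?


BCE = -[y·ln(p) + (1-y)·ln(1-p)]
= -1·ln(0.41) - 0
= -ln(0.41) = 0.8916

0.8916


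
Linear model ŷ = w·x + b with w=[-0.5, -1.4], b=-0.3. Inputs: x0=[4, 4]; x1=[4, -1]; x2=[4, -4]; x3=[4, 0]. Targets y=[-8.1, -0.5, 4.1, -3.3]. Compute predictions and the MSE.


ŷ0 = (-0.5)·(4) + (-1.4)·(4) - 0.3 = -7.9
ŷ1 = (-0.5)·(4) + (-1.4)·(-1) - 0.3 = -0.9
ŷ2 = (-0.5)·(4) + (-1.4)·(-4) - 0.3 = 3.3
ŷ3 = (-0.5)·(4) + (-1.4)·(0) - 0.3 = -2.3
errors² = [0.04, 0.16, 0.64, 1.0]
MSE = 1.8400/4 = 0.46

0.46


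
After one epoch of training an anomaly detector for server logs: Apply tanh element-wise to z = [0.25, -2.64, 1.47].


tanh(0.25) = 0.2449
tanh(-2.64) = -0.9899
tanh(1.47) = 0.8996
result = [0.2449, -0.9899, 0.8996]

[0.2449, -0.9899, 0.8996]


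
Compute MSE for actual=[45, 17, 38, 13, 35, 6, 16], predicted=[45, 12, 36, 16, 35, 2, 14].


Squared errors: (45-45)²=0, (17-12)²=25, (38-36)²=4, (13-16)²=9, (35-35)²=0, (6-2)²=16, (16-14)²=4
Sum = 58
MSE = 58/7 = 58/7

58/7


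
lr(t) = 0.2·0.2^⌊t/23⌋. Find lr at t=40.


n_drops = ⌊40/23⌋ = 1
lr = 0.2·0.2^1 = 0.2·0.2 = 0.04

0.04


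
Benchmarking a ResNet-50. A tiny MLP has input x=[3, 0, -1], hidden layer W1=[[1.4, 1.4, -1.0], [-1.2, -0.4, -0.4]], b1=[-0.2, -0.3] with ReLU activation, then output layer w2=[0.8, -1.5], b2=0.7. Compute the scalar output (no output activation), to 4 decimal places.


z1[0] = (1.4)·(3) + (1.4)·(0) + (-1.0)·(-1) - 0.2 = 5.0
z1[1] = (-1.2)·(3) + (-0.4)·(0) + (-0.4)·(-1) - 0.3 = -3.5
h = ReLU(z1) = [5.0, 0.0]
output = (0.8)·(5.0) + (-1.5)·(0.0) + 0.7 = 4.7

4.7


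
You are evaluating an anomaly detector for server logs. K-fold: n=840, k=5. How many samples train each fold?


Fold size = 840/5 = 168
Training per fold = 840 - 168 = 672

672


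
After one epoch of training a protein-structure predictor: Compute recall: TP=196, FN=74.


Recall = TP/(TP+FN)
= 196/(196+74)
= 196/270 = 72.59%

72.59%


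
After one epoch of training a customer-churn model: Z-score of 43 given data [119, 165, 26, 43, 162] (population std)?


μ = 103, σ = 58.4979
z = (43 - 103)/58.4979 = -1.0257

-1.0257


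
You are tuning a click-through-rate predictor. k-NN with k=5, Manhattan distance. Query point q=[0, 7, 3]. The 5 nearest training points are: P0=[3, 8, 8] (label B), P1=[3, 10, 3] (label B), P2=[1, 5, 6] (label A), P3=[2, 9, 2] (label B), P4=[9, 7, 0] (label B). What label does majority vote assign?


d(q,P0) = 9  (label B)
d(q,P1) = 6  (label B)
d(q,P2) = 6  (label A)
d(q,P3) = 5  (label B)
d(q,P4) = 12  (label B)
Votes: A=1, B=4
Majority → B

B


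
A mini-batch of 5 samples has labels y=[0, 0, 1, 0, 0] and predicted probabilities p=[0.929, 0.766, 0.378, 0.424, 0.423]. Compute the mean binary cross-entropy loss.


L[0] = -ln(1-0.929) = -ln(0.071) = 2.6451
L[1] = -ln(1-0.766) = -ln(0.234) = 1.4524
L[2] = -ln(0.378) = 0.9729
L[3] = -ln(1-0.424) = -ln(0.576) = 0.5516
L[4] = -ln(1-0.423) = -ln(0.577) = 0.5499
mean = (2.6451 + 1.4524 + 0.9729 + 0.5516 + 0.5499)/5 = 1.2344

1.2344


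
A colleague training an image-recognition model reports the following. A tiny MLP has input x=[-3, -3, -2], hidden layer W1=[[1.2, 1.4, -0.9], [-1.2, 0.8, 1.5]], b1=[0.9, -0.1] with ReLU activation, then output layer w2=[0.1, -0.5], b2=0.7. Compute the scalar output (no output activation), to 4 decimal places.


z1[0] = (1.2)·(-3) + (1.4)·(-3) + (-0.9)·(-2) + 0.9 = -5.1
z1[1] = (-1.2)·(-3) + (0.8)·(-3) + (1.5)·(-2) - 0.1 = -1.9
h = ReLU(z1) = [0.0, 0.0]
output = (0.1)·(0.0) + (-0.5)·(0.0) + 0.7 = 0.7

0.7


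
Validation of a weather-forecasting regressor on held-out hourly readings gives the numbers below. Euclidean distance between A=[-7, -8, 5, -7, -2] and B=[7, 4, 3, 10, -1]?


d = √((-7-7)² + (-8-4)² + (5-3)² + (-7-10)² + (-2+ 1)²)
  = √(196 + 144 + 4 + 289 + 1)
  = √634 = 25.1794

25.1794


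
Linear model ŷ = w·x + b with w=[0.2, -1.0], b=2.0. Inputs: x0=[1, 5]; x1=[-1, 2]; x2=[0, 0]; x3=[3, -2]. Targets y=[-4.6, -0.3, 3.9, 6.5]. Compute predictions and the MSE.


ŷ0 = (0.2)·(1) + (-1.0)·(5) + 2.0 = -2.8
ŷ1 = (0.2)·(-1) + (-1.0)·(2) + 2.0 = -0.2
ŷ2 = (0.2)·(0) + (-1.0)·(0) + 2.0 = 2.0
ŷ3 = (0.2)·(3) + (-1.0)·(-2) + 2.0 = 4.6
errors² = [3.24, 0.01, 3.61, 3.61]
MSE = 10.4700/4 = 2.6175

2.6175


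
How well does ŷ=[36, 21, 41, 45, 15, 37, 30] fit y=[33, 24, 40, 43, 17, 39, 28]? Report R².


ȳ = 32
SS_res = Σ(y-ŷ)² = 35
SS_tot = Σ(y-ȳ)² = 540
R² = 1 - SS_res/SS_tot = 1 - 0.0648 = 0.9352

0.9352


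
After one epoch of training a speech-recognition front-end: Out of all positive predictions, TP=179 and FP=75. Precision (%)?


Precision = TP/(TP+FP)
= 179/(179+75)
= 179/254 = 70.47%

70.47%


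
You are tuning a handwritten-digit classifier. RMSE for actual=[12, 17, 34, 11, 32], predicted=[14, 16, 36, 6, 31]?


MSE = 35/5 = 7
RMSE = √(35/5) = 2.6458

2.6458


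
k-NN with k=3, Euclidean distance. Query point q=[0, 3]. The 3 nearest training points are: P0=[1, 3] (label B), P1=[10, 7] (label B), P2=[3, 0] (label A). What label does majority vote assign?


d(q,P0) = 1.0  (label B)
d(q,P1) = 10.7703  (label B)
d(q,P2) = 4.2426  (label A)
Votes: A=1, B=2
Majority → B

B


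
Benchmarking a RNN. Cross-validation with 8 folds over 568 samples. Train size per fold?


Fold size = 568/8 = 71
Training per fold = 568 - 71 = 497

497


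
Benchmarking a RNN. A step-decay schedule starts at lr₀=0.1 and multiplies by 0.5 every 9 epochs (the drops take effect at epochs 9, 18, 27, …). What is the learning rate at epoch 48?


n_drops = ⌊48/9⌋ = 5
lr = 0.1·0.5^5 = 0.1·0.03125 = 0.003125

0.003125


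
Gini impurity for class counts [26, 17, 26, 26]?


Probabilities: [26/95, 17/95, 26/95, 26/95] ≈ [0.2737, 0.1789, 0.2737, 0.2737]
Σpᵢ² = (676 + 289 + 676 + 676)/95² = 2317/9025
Gini = 1 - Σpᵢ² = 1 - 2317/9025 = 0.7433

0.7433


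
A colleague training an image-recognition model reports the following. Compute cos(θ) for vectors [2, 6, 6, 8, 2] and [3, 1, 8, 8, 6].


A·B = 2·3 + 6·1 + 6·8 + 8·8 + 2·6 = 136
‖A‖ = √144 = 12, ‖B‖ = √174 = 13.1909
cos = 136/(√144·√174) = 136/√25056 = 0.8592

0.8592


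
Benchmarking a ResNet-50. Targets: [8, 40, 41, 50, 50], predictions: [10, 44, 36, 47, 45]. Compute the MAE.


Absolute errors: |8-10|=2, |40-44|=4, |41-36|=5, |50-47|=3, |50-45|=5
Sum = 19
MAE = 19/5 = 19/5

19/5


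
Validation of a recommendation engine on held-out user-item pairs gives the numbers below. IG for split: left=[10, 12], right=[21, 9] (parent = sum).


Parent = [31, 21], H_parent = 0.9732
H_left = 0.994 (n=22), H_right = 0.8813 (n=30)
H_children = (22/52)·0.994 + (30/52)·0.8813 = 0.929
IG = 0.9732 - 0.929 = 0.0442

0.0442


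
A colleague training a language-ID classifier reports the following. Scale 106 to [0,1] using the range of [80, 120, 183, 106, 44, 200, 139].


min=44, max=200
(106-44)/(200-44) = 62/156 = 0.3974

0.3974


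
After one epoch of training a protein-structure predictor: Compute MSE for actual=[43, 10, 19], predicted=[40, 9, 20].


Squared errors: (43-40)²=9, (10-9)²=1, (19-20)²=1
Sum = 11
MSE = 11/3 = 11/3

11/3


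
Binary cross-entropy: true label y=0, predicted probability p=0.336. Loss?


BCE = -[y·ln(p) + (1-y)·ln(1-p)]
= -0 - 1·ln(1-0.336)
= -ln(0.664) = 0.4095

0.4095


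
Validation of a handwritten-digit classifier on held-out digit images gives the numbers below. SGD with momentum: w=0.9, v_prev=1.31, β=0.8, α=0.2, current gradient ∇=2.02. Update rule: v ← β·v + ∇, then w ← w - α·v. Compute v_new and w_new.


v_new = 0.8·1.31 + 2.02 = 1.048 + 2.02 = 3.068
w_new = 0.9 - 0.2·3.068 = 0.9 - 0.6136 = 0.2864

v_new=3.068, w_new=0.2864


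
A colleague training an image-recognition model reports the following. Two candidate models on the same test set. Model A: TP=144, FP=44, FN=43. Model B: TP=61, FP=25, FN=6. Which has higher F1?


Model A: P=144/188=0.766, R=144/187=0.7701, F1=2PR/(P+R)=2TP/(2TP+FP+FN)=288/375=0.768
Model B: P=61/86=0.7093, R=61/67=0.9104, F1=2PR/(P+R)=2TP/(2TP+FP+FN)=122/153=0.7974
0.768 < 0.7974 → Model B

Model B


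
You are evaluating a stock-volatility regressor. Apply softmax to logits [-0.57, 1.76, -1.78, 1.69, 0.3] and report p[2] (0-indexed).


Exponentials: e^-0.57=0.5655, e^1.76=5.8124, e^-1.78=0.1686, e^1.69=5.4195, e^0.3=1.3499
Sum = 13.3159
Softmax = [0.0425, 0.4365, 0.0127, 0.407, 0.1014]
p[2] = 0.1686/13.3159 = 0.0127

0.0127


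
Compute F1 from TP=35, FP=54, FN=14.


Precision = 35/89 = 0.3933
Recall = 35/49 = 0.7143
F1 = 2·P·R/(P+R) = 2·TP/(2·TP+FP+FN) = 70/(70+54+14) = 70/138 = 0.5072

0.5072


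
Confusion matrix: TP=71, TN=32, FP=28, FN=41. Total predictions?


Total = TP + TN + FP + FN
= 71 + 32 + 28 + 41
= 172
(Predicted positive: 99, predicted negative: 73)

172


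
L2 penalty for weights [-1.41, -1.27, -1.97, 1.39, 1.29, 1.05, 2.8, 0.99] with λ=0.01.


‖w‖₂² = (-1.41)² + (-1.27)² + (-1.97)² + (1.39)² + (1.29)² + (1.05)² + (2.8)² + (0.99)²
     = 1.9881 + 1.6129 + 3.8809 + 1.9321 + 1.6641 + 1.1025 + 7.84 + 0.9801
     = 21.0007
λ·‖w‖₂² = 0.01·21.0007 = 0.210007

0.210007


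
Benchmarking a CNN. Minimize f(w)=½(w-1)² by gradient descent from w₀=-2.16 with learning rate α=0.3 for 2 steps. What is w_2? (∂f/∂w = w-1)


step 1: grad = -2.16-1 = -3.16; w = -2.16 - 0.3·(-3.16) = -1.212
step 2: grad = -1.212-1 = -2.212; w = -1.212 - 0.3·(-2.212) = -0.5484

-0.5484


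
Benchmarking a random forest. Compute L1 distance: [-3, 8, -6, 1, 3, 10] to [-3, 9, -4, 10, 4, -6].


d = |-3+ 3| + |8-9| + |-6+ 4| + |1-10| + |3-4| + |10+ 6|
  = 0 + 1 + 2 + 9 + 1 + 16
  = 29

29


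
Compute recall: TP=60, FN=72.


Recall = TP/(TP+FN)
= 60/(60+72)
= 60/132 = 45.45%

45.45%


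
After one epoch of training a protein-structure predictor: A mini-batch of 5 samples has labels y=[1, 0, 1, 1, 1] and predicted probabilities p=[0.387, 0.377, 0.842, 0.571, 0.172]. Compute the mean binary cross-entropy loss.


L[0] = -ln(0.387) = 0.9493
L[1] = -ln(1-0.377) = -ln(0.623) = 0.4732
L[2] = -ln(0.842) = 0.172
L[3] = -ln(0.571) = 0.5604
L[4] = -ln(0.172) = 1.7603
mean = (0.9493 + 0.4732 + 0.172 + 0.5604 + 1.7603)/5 = 0.783

0.783


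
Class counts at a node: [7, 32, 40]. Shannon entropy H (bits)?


Probabilities: [7/79, 32/79, 40/79] ≈ [0.0886, 0.4051, 0.5063]
H = -((7/79)·log₂(7/79) + (32/79)·log₂(32/79) + (40/79)·log₂(40/79))
  = 1.3351 bits

1.3351 bits


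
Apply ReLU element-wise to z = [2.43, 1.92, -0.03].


ReLU(2.43) = max(0, 2.43) = 2.43
ReLU(1.92) = max(0, 1.92) = 1.92
ReLU(-0.03) = max(0, -0.03) = 0.0
result = [2.43, 1.92, 0.0]

[2.43, 1.92, 0.0]


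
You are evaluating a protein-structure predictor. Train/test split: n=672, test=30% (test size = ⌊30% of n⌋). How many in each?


Test = ⌊672·30/100⌋ = 201
Train = 672 - 201 = 471

Train: 471, Test: 201


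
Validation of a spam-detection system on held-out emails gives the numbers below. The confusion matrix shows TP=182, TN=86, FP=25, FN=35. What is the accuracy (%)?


Accuracy = (TP+TN)/(TP+TN+FP+FN)
= (182+86)/(328)
= 268/328 = 81.71%

81.71%


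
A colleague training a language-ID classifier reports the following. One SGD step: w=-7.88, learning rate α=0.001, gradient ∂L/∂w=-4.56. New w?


w_new = w - α·∇
= -7.88 - 0.001·-4.56
= -7.88 + 0.00456
= -7.87544

-7.87544


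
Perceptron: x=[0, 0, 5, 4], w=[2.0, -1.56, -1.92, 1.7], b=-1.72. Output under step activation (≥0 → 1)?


z = (0)·(2.0) + (0)·(-1.56) + (5)·(-1.92) + (4)·(1.7) - 1.72
  = -4.52
step(z) = 0 (z<0)

0


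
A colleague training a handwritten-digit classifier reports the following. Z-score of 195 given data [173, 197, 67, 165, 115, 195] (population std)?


μ = 152, σ = 46.6869
z = (195 - 152)/46.6869 = 0.921

0.921


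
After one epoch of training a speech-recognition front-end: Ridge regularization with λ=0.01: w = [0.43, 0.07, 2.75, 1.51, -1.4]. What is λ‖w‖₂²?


‖w‖₂² = (0.43)² + (0.07)² + (2.75)² + (1.51)² + (-1.4)²
     = 0.1849 + 0.0049 + 7.5625 + 2.2801 + 1.96
     = 11.9924
λ·‖w‖₂² = 0.01·11.9924 = 0.119924

0.119924


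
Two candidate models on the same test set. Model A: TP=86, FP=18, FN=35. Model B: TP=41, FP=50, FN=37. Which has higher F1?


Model A: P=86/104=0.8269, R=86/121=0.7107, F1=2PR/(P+R)=2TP/(2TP+FP+FN)=172/225=0.7644
Model B: P=41/91=0.4505, R=41/78=0.5256, F1=2PR/(P+R)=2TP/(2TP+FP+FN)=82/169=0.4852
0.7644 > 0.4852 → Model A

Model A


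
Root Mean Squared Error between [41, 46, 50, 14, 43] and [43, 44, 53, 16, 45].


MSE = 25/5 = 5
RMSE = √(25/5) = 2.2361

2.2361


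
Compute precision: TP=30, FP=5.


Precision = TP/(TP+FP)
= 30/(30+5)
= 30/35 = 85.71%

85.71%


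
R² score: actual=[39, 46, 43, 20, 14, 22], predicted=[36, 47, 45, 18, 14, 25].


ȳ = 30.6667
SS_res = Σ(y-ŷ)² = 27
SS_tot = Σ(y-ȳ)² = 923.33
R² = 1 - SS_res/SS_tot = 1 - 0.0292 = 0.9708

0.9708


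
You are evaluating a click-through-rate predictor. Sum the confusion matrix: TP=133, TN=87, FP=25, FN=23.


Total = TP + TN + FP + FN
= 133 + 87 + 25 + 23
= 268
(Predicted positive: 158, predicted negative: 110)

268


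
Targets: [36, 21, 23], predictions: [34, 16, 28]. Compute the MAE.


Absolute errors: |36-34|=2, |21-16|=5, |23-28|=5
Sum = 12
MAE = 12/3 = 4

4


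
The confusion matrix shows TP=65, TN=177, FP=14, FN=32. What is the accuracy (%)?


Accuracy = (TP+TN)/(TP+TN+FP+FN)
= (65+177)/(288)
= 242/288 = 84.03%

84.03%


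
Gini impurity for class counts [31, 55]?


Probabilities: [31/86, 55/86] ≈ [0.3605, 0.6395]
Σpᵢ² = (961 + 3025)/86² = 3986/7396
Gini = 1 - Σpᵢ² = 1 - 3986/7396 = 0.4611

0.4611


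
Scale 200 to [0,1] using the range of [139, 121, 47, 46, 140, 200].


min=46, max=200
(200-46)/(200-46) = 154/154 = 1.0

1.0


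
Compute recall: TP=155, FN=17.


Recall = TP/(TP+FN)
= 155/(155+17)
= 155/172 = 90.12%

90.12%


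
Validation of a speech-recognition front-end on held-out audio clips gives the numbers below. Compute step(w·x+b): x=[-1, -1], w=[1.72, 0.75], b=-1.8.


z = (-1)·(1.72) + (-1)·(0.75) - 1.8
  = -4.27
step(z) = 0 (z<0)

0


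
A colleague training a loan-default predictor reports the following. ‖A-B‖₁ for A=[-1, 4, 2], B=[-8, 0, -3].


d = |-1+ 8| + |4-0| + |2+ 3|
  = 7 + 4 + 5
  = 16

16


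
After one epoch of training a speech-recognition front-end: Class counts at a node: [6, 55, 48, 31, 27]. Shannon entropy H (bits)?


Probabilities: [6/167, 55/167, 48/167, 31/167, 27/167] ≈ [0.0359, 0.3293, 0.2874, 0.1856, 0.1617]
H = -((6/167)·log₂(6/167) + (55/167)·log₂(55/167) + (48/167)·log₂(48/167) + (31/167)·log₂(31/167) + (27/167)·log₂(27/167))
  = 2.0931 bits

2.0931 bits


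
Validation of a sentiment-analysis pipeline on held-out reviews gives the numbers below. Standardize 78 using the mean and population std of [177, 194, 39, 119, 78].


μ = 121.4, σ = 58.3801
z = (78 - 121.4)/58.3801 = -0.7434

-0.7434


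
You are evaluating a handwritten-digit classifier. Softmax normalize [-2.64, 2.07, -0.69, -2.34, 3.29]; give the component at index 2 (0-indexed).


Exponentials: e^-2.64=0.0714, e^2.07=7.9248, e^-0.69=0.5016, e^-2.34=0.0963, e^3.29=26.8429
Sum = 35.437
Softmax = [0.002, 0.2236, 0.0142, 0.0027, 0.7575]
p[2] = 0.5016/35.437 = 0.0142

0.0142


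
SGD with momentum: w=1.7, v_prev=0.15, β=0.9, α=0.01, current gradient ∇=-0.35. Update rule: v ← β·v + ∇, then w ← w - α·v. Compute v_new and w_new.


v_new = 0.9·0.15 - 0.35 = 0.135 - 0.35 = -0.215
w_new = 1.7 - 0.01·-0.215 = 1.7 + 0.00215 = 1.70215

v_new=-0.215, w_new=1.70215


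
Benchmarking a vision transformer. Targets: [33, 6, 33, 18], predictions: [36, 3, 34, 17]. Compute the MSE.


Squared errors: (33-36)²=9, (6-3)²=9, (33-34)²=1, (18-17)²=1
Sum = 20
MSE = 20/4 = 5

5


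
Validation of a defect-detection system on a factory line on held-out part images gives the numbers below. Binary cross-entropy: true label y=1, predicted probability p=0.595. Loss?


BCE = -[y·ln(p) + (1-y)·ln(1-p)]
= -1·ln(0.595) - 0
= -ln(0.595) = 0.5192

0.5192


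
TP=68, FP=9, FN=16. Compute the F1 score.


Precision = 68/77 = 0.8831
Recall = 68/84 = 0.8095
F1 = 2·P·R/(P+R) = 2·TP/(2·TP+FP+FN) = 136/(136+9+16) = 136/161 = 0.8447

0.8447


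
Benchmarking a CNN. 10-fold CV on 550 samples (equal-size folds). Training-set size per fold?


Fold size = 550/10 = 55
Training per fold = 550 - 55 = 495

495


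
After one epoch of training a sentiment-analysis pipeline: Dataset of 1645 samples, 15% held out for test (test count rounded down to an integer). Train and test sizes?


Test = ⌊1645·15/100⌋ = 246
Train = 1645 - 246 = 1399

Train: 1399, Test: 246


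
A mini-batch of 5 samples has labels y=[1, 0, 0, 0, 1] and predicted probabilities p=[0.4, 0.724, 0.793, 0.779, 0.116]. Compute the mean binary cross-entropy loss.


L[0] = -ln(0.4) = 0.9163
L[1] = -ln(1-0.724) = -ln(0.276) = 1.2874
L[2] = -ln(1-0.793) = -ln(0.207) = 1.575
L[3] = -ln(1-0.779) = -ln(0.221) = 1.5096
L[4] = -ln(0.116) = 2.1542
mean = (0.9163 + 1.2874 + 1.575 + 1.5096 + 2.1542)/5 = 1.4885

1.4885


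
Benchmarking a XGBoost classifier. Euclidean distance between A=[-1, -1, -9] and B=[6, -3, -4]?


d = √((-1-6)² + (-1+ 3)² + (-9+ 4)²)
  = √(49 + 4 + 25)
  = √78 = 8.8318

8.8318


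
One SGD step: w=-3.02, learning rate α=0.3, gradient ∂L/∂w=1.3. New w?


w_new = w - α·∇
= -3.02 - 0.3·1.3
= -3.02 - 0.39
= -3.41

-3.41


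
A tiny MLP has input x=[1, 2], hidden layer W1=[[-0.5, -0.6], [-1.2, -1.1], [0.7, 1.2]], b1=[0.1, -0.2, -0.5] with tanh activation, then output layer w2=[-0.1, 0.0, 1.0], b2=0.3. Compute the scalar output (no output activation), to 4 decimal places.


z1[0] = (-0.5)·(1) + (-0.6)·(2) + 0.1 = -1.6
z1[1] = (-1.2)·(1) + (-1.1)·(2) - 0.2 = -3.6
z1[2] = (0.7)·(1) + (1.2)·(2) - 0.5 = 2.6
h = tanh(z1) = [-0.9217, -0.9985, 0.989]
output = (-0.1)·(-0.9217) + (0.0)·(-0.9985) + (1.0)·(0.989) + 0.3 = 1.3812

1.3812


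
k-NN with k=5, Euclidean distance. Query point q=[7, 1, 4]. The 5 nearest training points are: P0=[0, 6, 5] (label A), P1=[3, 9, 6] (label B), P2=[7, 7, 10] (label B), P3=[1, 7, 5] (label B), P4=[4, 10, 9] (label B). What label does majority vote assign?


d(q,P0) = 8.6603  (label A)
d(q,P1) = 9.1652  (label B)
d(q,P2) = 8.4853  (label B)
d(q,P3) = 8.544  (label B)
d(q,P4) = 10.7238  (label B)
Votes: A=1, B=4
Majority → B

B


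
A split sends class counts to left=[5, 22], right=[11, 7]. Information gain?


Parent = [16, 29], H_parent = 0.9389
H_left = 0.6913 (n=27), H_right = 0.9641 (n=18)
H_children = (27/45)·0.6913 + (18/45)·0.9641 = 0.8004
IG = 0.9389 - 0.8004 = 0.1385

0.1385


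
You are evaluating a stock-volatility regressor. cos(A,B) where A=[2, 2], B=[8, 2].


A·B = 2·8 + 2·2 = 20
‖A‖ = √8 = 2.8284, ‖B‖ = √68 = 8.2462
cos = 20/(√8·√68) = 20/√544 = 0.8575

0.8575


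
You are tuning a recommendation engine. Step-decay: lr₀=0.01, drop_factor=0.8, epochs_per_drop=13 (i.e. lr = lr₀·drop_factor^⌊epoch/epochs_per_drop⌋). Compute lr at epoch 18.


n_drops = ⌊18/13⌋ = 1
lr = 0.01·0.8^1 = 0.01·0.8 = 0.008

0.008


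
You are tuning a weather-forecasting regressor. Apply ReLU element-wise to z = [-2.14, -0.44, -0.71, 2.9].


ReLU(-2.14) = max(0, -2.14) = 0.0
ReLU(-0.44) = max(0, -0.44) = 0.0
ReLU(-0.71) = max(0, -0.71) = 0.0
ReLU(2.9) = max(0, 2.9) = 2.9
result = [0.0, 0.0, 0.0, 2.9]

[0.0, 0.0, 0.0, 2.9]


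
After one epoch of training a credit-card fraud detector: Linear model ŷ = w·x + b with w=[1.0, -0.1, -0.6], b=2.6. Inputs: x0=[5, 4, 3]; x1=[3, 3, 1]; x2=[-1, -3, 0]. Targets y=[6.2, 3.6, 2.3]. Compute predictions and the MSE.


ŷ0 = (1.0)·(5) + (-0.1)·(4) + (-0.6)·(3) + 2.6 = 5.4
ŷ1 = (1.0)·(3) + (-0.1)·(3) + (-0.6)·(1) + 2.6 = 4.7
ŷ2 = (1.0)·(-1) + (-0.1)·(-3) + (-0.6)·(0) + 2.6 = 1.9
errors² = [0.64, 1.21, 0.16]
MSE = 2.0100/3 = 0.67

0.67


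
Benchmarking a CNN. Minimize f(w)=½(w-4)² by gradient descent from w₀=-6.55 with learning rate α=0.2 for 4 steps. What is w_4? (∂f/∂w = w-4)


step 1: grad = -6.55-4 = -10.55; w = -6.55 - 0.2·(-10.55) = -4.44
step 2: grad = -4.44-4 = -8.44; w = -4.44 - 0.2·(-8.44) = -2.752
step 3: grad = -2.752-4 = -6.752; w = -2.752 - 0.2·(-6.752) = -1.4016
step 4: grad = -1.4016-4 = -5.4016; w = -1.4016 - 0.2·(-5.4016) = -0.32128

-0.32128


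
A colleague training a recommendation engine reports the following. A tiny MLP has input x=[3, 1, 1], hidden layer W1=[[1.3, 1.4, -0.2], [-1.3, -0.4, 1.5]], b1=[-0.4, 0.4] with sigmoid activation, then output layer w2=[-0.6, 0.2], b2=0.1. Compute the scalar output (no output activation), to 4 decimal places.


z1[0] = (1.3)·(3) + (1.4)·(1) + (-0.2)·(1) - 0.4 = 4.7
z1[1] = (-1.3)·(3) + (-0.4)·(1) + (1.5)·(1) + 0.4 = -2.4
h = sigmoid(z1) = [0.991, 0.0832]
output = (-0.6)·(0.991) + (0.2)·(0.0832) + 0.1 = -0.478

-0.478


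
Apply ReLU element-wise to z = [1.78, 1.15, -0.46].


ReLU(1.78) = max(0, 1.78) = 1.78
ReLU(1.15) = max(0, 1.15) = 1.15
ReLU(-0.46) = max(0, -0.46) = 0.0
result = [1.78, 1.15, 0.0]

[1.78, 1.15, 0.0]


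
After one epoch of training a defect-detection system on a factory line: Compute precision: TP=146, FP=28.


Precision = TP/(TP+FP)
= 146/(146+28)
= 146/174 = 83.91%

83.91%


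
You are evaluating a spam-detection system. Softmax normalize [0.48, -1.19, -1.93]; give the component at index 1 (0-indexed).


Exponentials: e^0.48=1.6161, e^-1.19=0.3042, e^-1.93=0.1451
Sum = 2.0654
Softmax = [0.7824, 0.1473, 0.0703]
p[1] = 0.3042/2.0654 = 0.1473

0.1473


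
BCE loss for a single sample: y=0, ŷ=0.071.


BCE = -[y·ln(p) + (1-y)·ln(1-p)]
= -0 - 1·ln(1-0.071)
= -ln(0.929) = 0.0736

0.0736


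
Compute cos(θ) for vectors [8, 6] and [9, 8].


A·B = 8·9 + 6·8 = 120
‖A‖ = √100 = 10, ‖B‖ = √145 = 12.0416
cos = 120/(√100·√145) = 120/√14500 = 0.9965

0.9965


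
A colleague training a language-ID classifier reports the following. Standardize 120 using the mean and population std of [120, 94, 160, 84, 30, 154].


μ = 107, σ = 44.3734
z = (120 - 107)/44.3734 = 0.293

0.293


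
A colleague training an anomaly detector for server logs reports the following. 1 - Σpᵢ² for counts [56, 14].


Probabilities: [56/70, 14/70] ≈ [0.8, 0.2]
Σpᵢ² = (3136 + 196)/70² = 3332/4900
Gini = 1 - Σpᵢ² = 1 - 3332/4900 = 0.32

0.32


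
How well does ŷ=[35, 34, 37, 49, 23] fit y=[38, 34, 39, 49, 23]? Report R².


ȳ = 36.6
SS_res = Σ(y-ŷ)² = 13
SS_tot = Σ(y-ȳ)² = 353.2
R² = 1 - SS_res/SS_tot = 1 - 0.0368 = 0.9632

0.9632


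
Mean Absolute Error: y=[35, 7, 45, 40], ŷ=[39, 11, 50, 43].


Absolute errors: |35-39|=4, |7-11|=4, |45-50|=5, |40-43|=3
Sum = 16
MAE = 16/4 = 4

4


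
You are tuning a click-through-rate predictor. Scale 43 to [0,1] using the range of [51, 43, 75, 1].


min=1, max=75
(43-1)/(75-1) = 42/74 = 0.5676

0.5676


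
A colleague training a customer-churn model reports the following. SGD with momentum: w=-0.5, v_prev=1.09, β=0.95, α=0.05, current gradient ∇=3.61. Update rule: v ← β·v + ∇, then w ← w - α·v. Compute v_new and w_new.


v_new = 0.95·1.09 + 3.61 = 1.0355 + 3.61 = 4.6455
w_new = -0.5 - 0.05·4.6455 = -0.5 - 0.232275 = -0.732275

v_new=4.6455, w_new=-0.732275


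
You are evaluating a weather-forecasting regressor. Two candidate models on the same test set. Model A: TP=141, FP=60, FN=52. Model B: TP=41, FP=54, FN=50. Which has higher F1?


Model A: P=141/201=0.7015, R=141/193=0.7306, F1=2PR/(P+R)=2TP/(2TP+FP+FN)=282/394=0.7157
Model B: P=41/95=0.4316, R=41/91=0.4505, F1=2PR/(P+R)=2TP/(2TP+FP+FN)=82/186=0.4409
0.7157 > 0.4409 → Model A

Model A


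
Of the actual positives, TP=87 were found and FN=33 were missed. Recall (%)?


Recall = TP/(TP+FN)
= 87/(87+33)
= 87/120 = 72.5%

72.5%


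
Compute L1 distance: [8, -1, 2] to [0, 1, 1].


d = |8-0| + |-1-1| + |2-1|
  = 8 + 2 + 1
  = 11

11


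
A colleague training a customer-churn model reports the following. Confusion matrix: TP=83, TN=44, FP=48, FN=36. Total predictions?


Total = TP + TN + FP + FN
= 83 + 44 + 48 + 36
= 211
(Predicted positive: 131, predicted negative: 80)

211


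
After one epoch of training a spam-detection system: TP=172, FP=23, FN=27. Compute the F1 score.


Precision = 172/195 = 0.8821
Recall = 172/199 = 0.8643
F1 = 2·P·R/(P+R) = 2·TP/(2·TP+FP+FN) = 344/(344+23+27) = 344/394 = 0.8731

0.8731


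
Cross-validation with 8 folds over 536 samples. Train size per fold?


Fold size = 536/8 = 67
Training per fold = 536 - 67 = 469

469


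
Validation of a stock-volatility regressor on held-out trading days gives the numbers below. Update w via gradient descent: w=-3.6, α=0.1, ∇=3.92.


w_new = w - α·∇
= -3.6 - 0.1·3.92
= -3.6 - 0.392
= -3.992

-3.992


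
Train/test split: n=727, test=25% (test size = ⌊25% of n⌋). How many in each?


Test = ⌊727·25/100⌋ = 181
Train = 727 - 181 = 546

Train: 546, Test: 181


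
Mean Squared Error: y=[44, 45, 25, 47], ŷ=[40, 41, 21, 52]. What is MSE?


Squared errors: (44-40)²=16, (45-41)²=16, (25-21)²=16, (47-52)²=25
Sum = 73
MSE = 73/4 = 73/4

73/4


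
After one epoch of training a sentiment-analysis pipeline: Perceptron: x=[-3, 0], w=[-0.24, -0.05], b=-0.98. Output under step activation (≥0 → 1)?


z = (-3)·(-0.24) + (0)·(-0.05) - 0.98
  = -0.26
step(z) = 0 (z<0)

0


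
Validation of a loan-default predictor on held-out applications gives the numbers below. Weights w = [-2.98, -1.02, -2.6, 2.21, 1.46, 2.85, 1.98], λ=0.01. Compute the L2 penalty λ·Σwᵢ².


‖w‖₂² = (-2.98)² + (-1.02)² + (-2.6)² + (2.21)² + (1.46)² + (2.85)² + (1.98)²
     = 8.8804 + 1.0404 + 6.76 + 4.8841 + 2.1316 + 8.1225 + 3.9204
     = 35.7394
λ·‖w‖₂² = 0.01·35.7394 = 0.357394

0.357394
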